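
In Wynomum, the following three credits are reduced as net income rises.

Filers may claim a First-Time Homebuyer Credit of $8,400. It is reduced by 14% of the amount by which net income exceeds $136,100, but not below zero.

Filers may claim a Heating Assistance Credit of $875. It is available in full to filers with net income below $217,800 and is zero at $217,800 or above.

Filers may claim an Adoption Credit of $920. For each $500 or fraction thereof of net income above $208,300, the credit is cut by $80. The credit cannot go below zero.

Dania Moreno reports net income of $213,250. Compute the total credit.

$995

First-Time Homebuyer Credit: 14% of the $77,150 excess over $136,100 is $10,801 ≥ base, so the credit is $0.
Heating Assistance Credit: $213,250 is below the $217,800 cutoff, so the full $875 applies.
Adoption Credit: income exceeds $208,300 by $4,950, which is 10 full-or-partial $500 increments; reduction = 10 × $80 = $800, leaving $120.
Total: $0 + $875 + $120 = $995.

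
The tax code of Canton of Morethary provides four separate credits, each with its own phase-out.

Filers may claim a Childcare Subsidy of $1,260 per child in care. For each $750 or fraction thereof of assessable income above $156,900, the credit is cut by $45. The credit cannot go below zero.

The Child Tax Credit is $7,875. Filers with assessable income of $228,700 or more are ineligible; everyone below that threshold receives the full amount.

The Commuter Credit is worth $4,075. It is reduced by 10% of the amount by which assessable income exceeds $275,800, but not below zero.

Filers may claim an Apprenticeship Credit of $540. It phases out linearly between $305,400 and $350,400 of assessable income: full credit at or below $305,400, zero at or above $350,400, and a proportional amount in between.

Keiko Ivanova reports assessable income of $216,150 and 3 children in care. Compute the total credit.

Childcare Subsidy: base = 3 × $1,260 = $3,780. income exceeds $156,900 by $59,250, which is 79 full-or-partial $750 increments; reduction = 79 × $45 = $3,555, leaving $225.
Child Tax Credit: $216,150 is below the $228,700 cutoff, so the full $7,875 applies.
Commuter Credit: $216,150 is at or below the $275,800 threshold, so the full $4,075 applies.
Apprenticeship Credit: $216,150 is at or below the $305,400 threshold, so the full $540 applies.
Total: $225 + $7,875 + $4,075 + $540 = $12,715.

$12,715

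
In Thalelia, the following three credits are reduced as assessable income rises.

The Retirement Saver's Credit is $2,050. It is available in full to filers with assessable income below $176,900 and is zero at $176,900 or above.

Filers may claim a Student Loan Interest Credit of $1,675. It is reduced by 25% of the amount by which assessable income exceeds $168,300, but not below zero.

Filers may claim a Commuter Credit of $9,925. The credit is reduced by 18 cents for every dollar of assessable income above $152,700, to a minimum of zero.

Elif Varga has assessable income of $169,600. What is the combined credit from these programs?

$10,283

Retirement Saver's Credit: $169,600 is below the $176,900 cutoff, so the full $2,050 applies.
Student Loan Interest Credit: 25% of the $1,300 excess over $168,300 is $325; credit = $1,675 − $325 = $1,350.
Commuter Credit: 18% of the $16,900 excess over $152,700 is $3,042; credit = $9,925 − $3,042 = $6,883.
Total: $2,050 + $1,350 + $6,883 = $10,283.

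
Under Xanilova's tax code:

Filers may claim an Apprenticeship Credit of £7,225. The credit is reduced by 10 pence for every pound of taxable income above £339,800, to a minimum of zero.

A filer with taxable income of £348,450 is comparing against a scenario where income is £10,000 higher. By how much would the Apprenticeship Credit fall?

At £348,450 — 10% of the £8,650 excess over £339,800 is £865; credit = £7,225 − £865 = £6,360.
At £358,450 — 10% of the £18,650 excess over £339,800 is £1,865; credit = £7,225 − £1,865 = £5,360.
Lost: £6,360 − £5,360 = £1,000.

£1,000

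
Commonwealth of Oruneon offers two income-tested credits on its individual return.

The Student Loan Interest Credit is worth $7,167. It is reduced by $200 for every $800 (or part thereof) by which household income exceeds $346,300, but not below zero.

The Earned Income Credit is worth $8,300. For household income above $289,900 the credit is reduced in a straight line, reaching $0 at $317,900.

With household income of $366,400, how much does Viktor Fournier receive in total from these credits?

$1,967

Student Loan Interest Credit: income exceeds $346,300 by $20,100, which is 26 full-or-partial $800 increments; reduction = 26 × $200 = $5,200, leaving $1,967.
Earned Income Credit: $366,400 is at or above $317,900, so the credit is $0.
Total: $1,967 + $0 = $1,967.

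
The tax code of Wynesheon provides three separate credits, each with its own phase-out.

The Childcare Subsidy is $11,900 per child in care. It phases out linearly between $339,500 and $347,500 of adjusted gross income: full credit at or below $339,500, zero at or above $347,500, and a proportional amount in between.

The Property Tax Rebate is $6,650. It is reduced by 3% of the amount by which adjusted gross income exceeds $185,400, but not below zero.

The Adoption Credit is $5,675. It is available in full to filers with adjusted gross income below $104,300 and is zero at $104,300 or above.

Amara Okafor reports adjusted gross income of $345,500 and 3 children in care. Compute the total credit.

$10,772

Childcare Subsidy: base = 3 × $11,900 = $35,700. $345,500 is $6,000 into a $8,000 phase-out range, leaving 2,000/8,000 of the credit: $35,700 × 2,000/8,000 = $8,925.
Property Tax Rebate: 3% of the $160,100 excess over $185,400 is $4,803; credit = $6,650 − $4,803 = $1,847.
Adoption Credit: $345,500 meets or exceeds the $104,300 cutoff, so the credit is $0.
Total: $8,925 + $1,847 + $0 = $10,772.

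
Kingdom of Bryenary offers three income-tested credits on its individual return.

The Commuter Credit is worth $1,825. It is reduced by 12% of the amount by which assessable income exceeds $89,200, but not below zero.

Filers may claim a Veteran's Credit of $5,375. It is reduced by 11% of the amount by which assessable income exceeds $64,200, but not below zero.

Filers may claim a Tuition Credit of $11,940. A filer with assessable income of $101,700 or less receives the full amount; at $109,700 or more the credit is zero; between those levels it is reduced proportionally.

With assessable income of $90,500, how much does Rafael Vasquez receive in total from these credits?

$16,091

Commuter Credit: 12% of the $1,300 excess over $89,200 is $156; credit = $1,825 − $156 = $1,669.
Veteran's Credit: 11% of the $26,300 excess over $64,200 is $2,893; credit = $5,375 − $2,893 = $2,482.
Tuition Credit: $90,500 is at or below the $101,700 threshold, so the full $11,940 applies.
Total: $1,669 + $2,482 + $11,940 = $16,091.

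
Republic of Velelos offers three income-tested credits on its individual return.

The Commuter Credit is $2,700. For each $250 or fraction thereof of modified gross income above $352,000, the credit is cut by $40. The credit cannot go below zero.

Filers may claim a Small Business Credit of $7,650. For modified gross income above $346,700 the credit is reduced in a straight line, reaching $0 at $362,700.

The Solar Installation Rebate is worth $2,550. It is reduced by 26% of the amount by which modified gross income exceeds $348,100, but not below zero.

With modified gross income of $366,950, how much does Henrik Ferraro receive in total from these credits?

Commuter Credit: income exceeds $352,000 by $14,950, which is 60 full-or-partial $250 increments; reduction = 60 × $40 = $2,400, leaving $300.
Small Business Credit: $366,950 is at or above $362,700, so the credit is $0.
Solar Installation Rebate: 26% of the $18,850 excess over $348,100 is $4,901 ≥ base, so the credit is $0.
Total: $300 + $0 + $0 = $300.

$300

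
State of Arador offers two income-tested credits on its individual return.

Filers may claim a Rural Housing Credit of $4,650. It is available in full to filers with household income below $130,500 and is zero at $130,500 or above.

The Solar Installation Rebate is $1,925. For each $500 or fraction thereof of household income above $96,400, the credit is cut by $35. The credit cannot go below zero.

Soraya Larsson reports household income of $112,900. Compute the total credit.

$5,420

Rural Housing Credit: $112,900 is below the $130,500 cutoff, so the full $4,650 applies.
Solar Installation Rebate: income exceeds $96,400 by $16,500, which is 33 full-or-partial $500 increments; reduction = 33 × $35 = $1,155, leaving $770.
Total: $4,650 + $770 = $5,420.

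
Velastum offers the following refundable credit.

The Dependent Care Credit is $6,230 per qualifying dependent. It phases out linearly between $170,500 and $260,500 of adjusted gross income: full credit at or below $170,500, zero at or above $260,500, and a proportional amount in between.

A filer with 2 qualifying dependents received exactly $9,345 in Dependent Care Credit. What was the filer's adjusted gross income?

$193,000

Full credit = 2 × $6,230 = $12,460.
$9,345 is 9,345/12,460 of the full $12,460, so 3,115/12,460 of the $90,000 range has been used: income = $170,500 + $90,000 × 3,115/12,460 = $193,000.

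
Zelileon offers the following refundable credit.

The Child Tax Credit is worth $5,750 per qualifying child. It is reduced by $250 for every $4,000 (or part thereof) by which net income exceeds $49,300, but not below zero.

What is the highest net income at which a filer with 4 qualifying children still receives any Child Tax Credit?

Full credit = 4 × $5,750 = $23,000.
After 91 increments the reduction is 91 × $250 = $22,750, leaving $250; one more increment wipes it out. Increment 91 ends at excess 91 × $4,000 = $364,000, so the highest qualifying income is $49,300 + $364,000 = $413,300.

$413,300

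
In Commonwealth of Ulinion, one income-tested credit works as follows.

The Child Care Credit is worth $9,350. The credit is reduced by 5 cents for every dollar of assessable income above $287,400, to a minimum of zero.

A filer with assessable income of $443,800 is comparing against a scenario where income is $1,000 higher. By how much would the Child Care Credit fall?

At $443,800 — 5% of the $156,400 excess over $287,400 is $7,820; credit = $9,350 − $7,820 = $1,530.
At $444,800 — 5% of the $157,400 excess over $287,400 is $7,870; credit = $9,350 − $7,870 = $1,480.
Lost: $1,530 − $1,480 = $50.

$50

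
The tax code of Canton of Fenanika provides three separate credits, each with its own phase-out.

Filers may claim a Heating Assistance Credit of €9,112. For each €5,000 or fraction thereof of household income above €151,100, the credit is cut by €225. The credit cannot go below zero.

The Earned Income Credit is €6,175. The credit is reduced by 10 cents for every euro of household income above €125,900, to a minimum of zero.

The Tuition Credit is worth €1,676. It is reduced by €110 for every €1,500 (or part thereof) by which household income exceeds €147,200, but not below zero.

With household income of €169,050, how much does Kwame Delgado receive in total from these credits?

Heating Assistance Credit: income exceeds €151,100 by €17,950, which is 4 full-or-partial €5,000 increments; reduction = 4 × €225 = €900, leaving €8,212.
Earned Income Credit: 10% of the €43,150 excess over €125,900 is €4,315; credit = €6,175 − €4,315 = €1,860.
Tuition Credit: income exceeds €147,200 by €21,850, which is 15 full-or-partial €1,500 increments; reduction = 15 × €110 = €1,650, leaving €26.
Total: €8,212 + €1,860 + €26 = €10,098.

€10,098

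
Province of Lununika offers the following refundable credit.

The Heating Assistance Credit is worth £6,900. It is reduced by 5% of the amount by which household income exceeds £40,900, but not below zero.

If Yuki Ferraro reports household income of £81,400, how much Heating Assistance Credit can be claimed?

Heating Assistance Credit: 5% of the £40,500 excess over £40,900 is £2,025; credit = £6,900 − £2,025 = £4,875.

£4,875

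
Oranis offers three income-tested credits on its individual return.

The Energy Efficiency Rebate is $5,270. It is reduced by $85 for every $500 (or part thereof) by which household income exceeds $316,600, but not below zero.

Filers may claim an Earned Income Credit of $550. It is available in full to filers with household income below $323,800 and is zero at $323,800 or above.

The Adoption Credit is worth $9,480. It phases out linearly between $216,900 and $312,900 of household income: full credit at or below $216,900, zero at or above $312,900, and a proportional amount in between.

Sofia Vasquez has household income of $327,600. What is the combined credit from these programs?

$3,400

Energy Efficiency Rebate: income exceeds $316,600 by $11,000, which is 22 full-or-partial $500 increments; reduction = 22 × $85 = $1,870, leaving $3,400.
Earned Income Credit: $327,600 meets or exceeds the $323,800 cutoff, so the credit is $0.
Adoption Credit: $327,600 is at or above $312,900, so the credit is $0.
Total: $3,400 + $0 + $0 = $3,400.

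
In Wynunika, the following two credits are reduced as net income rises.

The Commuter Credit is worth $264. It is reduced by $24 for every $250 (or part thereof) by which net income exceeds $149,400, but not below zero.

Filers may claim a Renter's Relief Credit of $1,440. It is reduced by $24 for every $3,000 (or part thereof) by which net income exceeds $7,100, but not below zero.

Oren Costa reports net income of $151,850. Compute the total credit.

$288

Commuter Credit: income exceeds $149,400 by $2,450, which is 10 full-or-partial $250 increments; reduction = 10 × $24 = $240, leaving $24.
Renter's Relief Credit: income exceeds $7,100 by $144,750, which is 49 full-or-partial $3,000 increments; reduction = 49 × $24 = $1,176, leaving $264.
Total: $24 + $264 = $288.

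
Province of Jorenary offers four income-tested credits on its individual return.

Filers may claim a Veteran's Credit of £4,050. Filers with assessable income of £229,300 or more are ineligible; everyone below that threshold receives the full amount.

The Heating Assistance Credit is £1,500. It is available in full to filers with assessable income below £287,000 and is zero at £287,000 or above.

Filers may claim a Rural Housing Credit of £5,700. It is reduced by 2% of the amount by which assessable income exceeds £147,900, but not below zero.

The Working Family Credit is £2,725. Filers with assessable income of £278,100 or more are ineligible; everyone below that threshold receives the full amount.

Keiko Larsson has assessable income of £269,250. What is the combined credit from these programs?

£7,498

Veteran's Credit: £269,250 meets or exceeds the £229,300 cutoff, so the credit is £0.
Heating Assistance Credit: £269,250 is below the £287,000 cutoff, so the full £1,500 applies.
Rural Housing Credit: 2% of the £121,350 excess over £147,900 is £2,427; credit = £5,700 − £2,427 = £3,273.
Working Family Credit: £269,250 is below the £278,100 cutoff, so the full £2,725 applies.
Total: £0 + £1,500 + £3,273 + £2,725 = £7,498.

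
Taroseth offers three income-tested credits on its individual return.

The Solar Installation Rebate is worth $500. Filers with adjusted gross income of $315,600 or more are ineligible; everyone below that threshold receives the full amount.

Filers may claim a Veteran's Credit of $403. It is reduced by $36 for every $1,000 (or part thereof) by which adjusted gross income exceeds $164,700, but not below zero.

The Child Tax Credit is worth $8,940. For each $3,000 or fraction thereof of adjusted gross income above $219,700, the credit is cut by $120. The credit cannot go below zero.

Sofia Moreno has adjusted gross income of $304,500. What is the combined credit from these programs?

$5,960

Solar Installation Rebate: $304,500 is below the $315,600 cutoff, so the full $500 applies.
Veteran's Credit: income exceeds $164,700 by $139,800 → 140 increments × $36 = $5,040 ≥ base, so the credit is $0.
Child Tax Credit: income exceeds $219,700 by $84,800, which is 29 full-or-partial $3,000 increments; reduction = 29 × $120 = $3,480, leaving $5,460.
Total: $500 + $0 + $5,460 = $5,960.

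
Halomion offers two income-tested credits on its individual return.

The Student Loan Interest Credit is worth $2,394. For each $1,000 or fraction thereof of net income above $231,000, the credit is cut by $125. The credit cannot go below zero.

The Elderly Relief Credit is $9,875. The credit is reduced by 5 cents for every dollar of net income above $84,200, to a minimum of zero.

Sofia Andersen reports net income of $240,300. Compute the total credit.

Student Loan Interest Credit: income exceeds $231,000 by $9,300, which is 10 full-or-partial $1,000 increments; reduction = 10 × $125 = $1,250, leaving $1,144.
Elderly Relief Credit: 5% of the $156,100 excess over $84,200 is $7,805; credit = $9,875 − $7,805 = $2,070.
Total: $1,144 + $2,070 = $3,214.

$3,214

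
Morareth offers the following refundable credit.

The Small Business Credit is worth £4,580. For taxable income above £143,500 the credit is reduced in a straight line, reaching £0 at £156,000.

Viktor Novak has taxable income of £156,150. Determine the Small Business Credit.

Small Business Credit: £156,150 is at or above £156,000, so the credit is £0.

£0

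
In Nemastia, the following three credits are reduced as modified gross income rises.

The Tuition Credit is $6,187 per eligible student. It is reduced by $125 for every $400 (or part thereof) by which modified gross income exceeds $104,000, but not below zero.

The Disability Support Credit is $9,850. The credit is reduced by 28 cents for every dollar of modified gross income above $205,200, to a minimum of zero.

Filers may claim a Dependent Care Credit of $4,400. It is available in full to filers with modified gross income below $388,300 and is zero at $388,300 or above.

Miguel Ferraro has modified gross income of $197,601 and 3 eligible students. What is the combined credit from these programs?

$14,250

Tuition Credit: base = 3 × $6,187 = $18,561. income exceeds $104,000 by $93,601 → 235 increments × $125 = $29,375 ≥ base, so the credit is $0.
Disability Support Credit: $197,601 is at or below the $205,200 threshold, so the full $9,850 applies.
Dependent Care Credit: $197,601 is below the $388,300 cutoff, so the full $4,400 applies.
Total: $0 + $9,850 + $4,400 = $14,250.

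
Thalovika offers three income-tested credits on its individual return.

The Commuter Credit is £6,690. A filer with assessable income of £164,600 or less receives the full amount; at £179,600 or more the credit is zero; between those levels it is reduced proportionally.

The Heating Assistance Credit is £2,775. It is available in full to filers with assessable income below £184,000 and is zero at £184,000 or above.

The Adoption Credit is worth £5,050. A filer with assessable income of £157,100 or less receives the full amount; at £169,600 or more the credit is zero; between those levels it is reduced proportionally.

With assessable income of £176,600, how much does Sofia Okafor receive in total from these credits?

£4,113

Commuter Credit: £176,600 is £12,000 into a £15,000 phase-out range, leaving 3,000/15,000 of the credit: £6,690 × 3,000/15,000 = £1,338.
Heating Assistance Credit: £176,600 is below the £184,000 cutoff, so the full £2,775 applies.
Adoption Credit: £176,600 is at or above £169,600, so the credit is £0.
Total: £1,338 + £2,775 + £0 = £4,113.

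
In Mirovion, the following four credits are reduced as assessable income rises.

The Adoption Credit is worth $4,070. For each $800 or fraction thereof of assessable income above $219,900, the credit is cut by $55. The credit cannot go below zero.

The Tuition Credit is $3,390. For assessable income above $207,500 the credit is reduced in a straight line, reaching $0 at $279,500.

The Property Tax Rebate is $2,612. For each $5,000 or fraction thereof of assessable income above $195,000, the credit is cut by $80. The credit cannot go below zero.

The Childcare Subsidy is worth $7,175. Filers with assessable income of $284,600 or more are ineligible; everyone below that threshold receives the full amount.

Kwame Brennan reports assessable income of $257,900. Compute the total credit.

$11,194

Adoption Credit: income exceeds $219,900 by $38,000, which is 48 full-or-partial $800 increments; reduction = 48 × $55 = $2,640, leaving $1,430.
Tuition Credit: $257,900 is $50,400 into a $72,000 phase-out range, leaving 21,600/72,000 of the credit: $3,390 × 21,600/72,000 = $1,017.
Property Tax Rebate: income exceeds $195,000 by $62,900, which is 13 full-or-partial $5,000 increments; reduction = 13 × $80 = $1,040, leaving $1,572.
Childcare Subsidy: $257,900 is below the $284,600 cutoff, so the full $7,175 applies.
Total: $1,430 + $1,017 + $1,572 + $7,175 = $11,194.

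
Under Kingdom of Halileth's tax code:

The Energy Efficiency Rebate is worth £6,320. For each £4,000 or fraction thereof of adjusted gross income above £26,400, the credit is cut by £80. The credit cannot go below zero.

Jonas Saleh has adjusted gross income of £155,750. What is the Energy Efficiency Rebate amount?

Energy Efficiency Rebate: income exceeds £26,400 by £129,350, which is 33 full-or-partial £4,000 increments; reduction = 33 × £80 = £2,640, leaving £3,680.

£3,680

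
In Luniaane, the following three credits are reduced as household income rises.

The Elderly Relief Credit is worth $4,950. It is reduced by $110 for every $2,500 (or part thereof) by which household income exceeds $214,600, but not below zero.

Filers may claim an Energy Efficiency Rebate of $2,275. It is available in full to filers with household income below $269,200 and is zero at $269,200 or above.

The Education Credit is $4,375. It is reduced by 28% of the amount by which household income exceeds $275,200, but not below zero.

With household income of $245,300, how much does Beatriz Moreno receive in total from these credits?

$10,170

Elderly Relief Credit: income exceeds $214,600 by $30,700, which is 13 full-or-partial $2,500 increments; reduction = 13 × $110 = $1,430, leaving $3,520.
Energy Efficiency Rebate: $245,300 is below the $269,200 cutoff, so the full $2,275 applies.
Education Credit: $245,300 is at or below the $275,200 threshold, so the full $4,375 applies.
Total: $3,520 + $2,275 + $4,375 = $10,170.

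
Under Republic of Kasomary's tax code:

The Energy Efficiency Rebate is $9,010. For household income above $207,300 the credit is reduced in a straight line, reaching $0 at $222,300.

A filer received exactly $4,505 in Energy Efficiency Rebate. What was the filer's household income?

$214,800

$4,505 is 4,505/9,010 of the full $9,010, so 4,505/9,010 of the $15,000 range has been used: income = $207,300 + $15,000 × 4,505/9,010 = $214,800.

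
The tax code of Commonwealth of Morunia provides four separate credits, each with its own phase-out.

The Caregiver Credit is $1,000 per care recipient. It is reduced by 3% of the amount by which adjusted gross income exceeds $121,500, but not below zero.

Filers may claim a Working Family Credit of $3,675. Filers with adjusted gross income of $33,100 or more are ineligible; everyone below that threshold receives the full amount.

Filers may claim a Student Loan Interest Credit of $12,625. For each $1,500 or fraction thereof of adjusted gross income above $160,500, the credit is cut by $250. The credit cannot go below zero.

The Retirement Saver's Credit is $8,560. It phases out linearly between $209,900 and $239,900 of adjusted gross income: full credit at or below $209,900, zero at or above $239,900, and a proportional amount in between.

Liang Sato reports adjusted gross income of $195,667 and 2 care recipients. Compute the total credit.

$15,185

Caregiver Credit: base = 2 × $1,000 = $2,000. 3% of the $74,167 excess over $121,500 is $2,225.01 ≥ base, so the credit is $0.
Working Family Credit: $195,667 meets or exceeds the $33,100 cutoff, so the credit is $0.
Student Loan Interest Credit: income exceeds $160,500 by $35,167, which is 24 full-or-partial $1,500 increments; reduction = 24 × $250 = $6,000, leaving $6,625.
Retirement Saver's Credit: $195,667 is at or below the $209,900 threshold, so the full $8,560 applies.
Total: $0 + $0 + $6,625 + $8,560 = $15,185.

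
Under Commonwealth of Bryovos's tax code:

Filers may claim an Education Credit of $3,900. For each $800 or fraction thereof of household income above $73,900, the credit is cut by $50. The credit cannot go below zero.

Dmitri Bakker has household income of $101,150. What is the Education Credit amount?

Education Credit: income exceeds $73,900 by $27,250, which is 35 full-or-partial $800 increments; reduction = 35 × $50 = $1,750, leaving $2,150.

$2,150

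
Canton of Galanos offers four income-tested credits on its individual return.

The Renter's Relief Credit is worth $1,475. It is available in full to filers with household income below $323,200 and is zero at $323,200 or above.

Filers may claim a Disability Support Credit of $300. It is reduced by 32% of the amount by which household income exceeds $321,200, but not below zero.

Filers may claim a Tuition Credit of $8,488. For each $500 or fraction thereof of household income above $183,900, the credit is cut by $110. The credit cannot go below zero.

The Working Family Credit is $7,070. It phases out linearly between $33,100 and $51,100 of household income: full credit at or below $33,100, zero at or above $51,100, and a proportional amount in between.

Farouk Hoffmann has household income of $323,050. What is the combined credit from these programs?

$1,475

Renter's Relief Credit: $323,050 is below the $323,200 cutoff, so the full $1,475 applies.
Disability Support Credit: 32% of the $1,850 excess over $321,200 is $592 ≥ base, so the credit is $0.
Tuition Credit: income exceeds $183,900 by $139,150 → 279 increments × $110 = $30,690 ≥ base, so the credit is $0.
Working Family Credit: $323,050 is at or above $51,100, so the credit is $0.
Total: $1,475 + $0 + $0 + $0 = $1,475.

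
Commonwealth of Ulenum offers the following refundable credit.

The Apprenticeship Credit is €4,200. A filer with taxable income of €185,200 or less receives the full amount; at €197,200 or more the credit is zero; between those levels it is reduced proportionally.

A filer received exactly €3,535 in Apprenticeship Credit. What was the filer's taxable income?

€187,100

€3,535 is 3,535/4,200 of the full €4,200, so 665/4,200 of the €12,000 range has been used: income = €185,200 + €12,000 × 665/4,200 = €187,100.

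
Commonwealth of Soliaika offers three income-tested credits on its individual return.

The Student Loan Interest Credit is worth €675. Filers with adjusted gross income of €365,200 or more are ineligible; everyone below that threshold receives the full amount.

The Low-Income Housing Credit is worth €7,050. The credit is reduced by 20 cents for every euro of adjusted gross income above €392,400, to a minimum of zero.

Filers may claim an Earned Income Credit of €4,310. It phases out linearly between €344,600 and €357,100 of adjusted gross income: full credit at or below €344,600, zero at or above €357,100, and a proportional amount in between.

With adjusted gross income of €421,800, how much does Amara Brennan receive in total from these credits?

€1,170

Student Loan Interest Credit: €421,800 meets or exceeds the €365,200 cutoff, so the credit is €0.
Low-Income Housing Credit: 20% of the €29,400 excess over €392,400 is €5,880; credit = €7,050 − €5,880 = €1,170.
Earned Income Credit: €421,800 is at or above €357,100, so the credit is €0.
Total: €0 + €1,170 + €0 = €1,170.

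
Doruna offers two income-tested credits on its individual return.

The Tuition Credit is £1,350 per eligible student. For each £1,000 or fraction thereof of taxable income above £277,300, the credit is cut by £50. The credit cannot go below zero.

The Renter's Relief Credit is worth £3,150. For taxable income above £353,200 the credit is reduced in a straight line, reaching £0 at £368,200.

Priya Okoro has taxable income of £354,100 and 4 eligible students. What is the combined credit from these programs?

£4,511

Tuition Credit: base = 4 × £1,350 = £5,400. income exceeds £277,300 by £76,800, which is 77 full-or-partial £1,000 increments; reduction = 77 × £50 = £3,850, leaving £1,550.
Renter's Relief Credit: £354,100 is £900 into a £15,000 phase-out range, leaving 14,100/15,000 of the credit: £3,150 × 14,100/15,000 = £2,961.
Total: £1,550 + £2,961 = £4,511.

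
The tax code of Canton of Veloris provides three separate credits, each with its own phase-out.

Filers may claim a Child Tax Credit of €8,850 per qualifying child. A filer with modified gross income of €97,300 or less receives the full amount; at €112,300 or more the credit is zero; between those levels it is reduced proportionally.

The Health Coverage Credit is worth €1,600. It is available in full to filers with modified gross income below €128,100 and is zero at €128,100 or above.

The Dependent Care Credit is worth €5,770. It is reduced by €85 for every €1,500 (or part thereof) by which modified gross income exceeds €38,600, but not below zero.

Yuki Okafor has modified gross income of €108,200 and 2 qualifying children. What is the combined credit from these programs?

€8,213

Child Tax Credit: base = 2 × €8,850 = €17,700. €108,200 is €10,900 into a €15,000 phase-out range, leaving 4,100/15,000 of the credit: €17,700 × 4,100/15,000 = €4,838.
Health Coverage Credit: €108,200 is below the €128,100 cutoff, so the full €1,600 applies.
Dependent Care Credit: income exceeds €38,600 by €69,600, which is 47 full-or-partial €1,500 increments; reduction = 47 × €85 = €3,995, leaving €1,775.
Total: €4,838 + €1,600 + €1,775 = €8,213.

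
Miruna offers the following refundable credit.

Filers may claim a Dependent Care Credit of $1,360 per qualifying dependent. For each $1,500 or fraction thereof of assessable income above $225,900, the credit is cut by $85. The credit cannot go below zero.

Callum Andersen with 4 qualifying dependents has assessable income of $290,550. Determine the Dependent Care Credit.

Dependent Care Credit: base = 4 × $1,360 = $5,440. income exceeds $225,900 by $64,650, which is 44 full-or-partial $1,500 increments; reduction = 44 × $85 = $3,740, leaving $1,700.

$1,700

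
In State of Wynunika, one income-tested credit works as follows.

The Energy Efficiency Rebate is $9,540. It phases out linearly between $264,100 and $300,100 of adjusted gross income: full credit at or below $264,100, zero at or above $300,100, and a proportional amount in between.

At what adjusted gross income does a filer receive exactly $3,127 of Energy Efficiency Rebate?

$288,300

$3,127 is 3,127/9,540 of the full $9,540, so 6,413/9,540 of the $36,000 range has been used: income = $264,100 + $36,000 × 6,413/9,540 = $288,300.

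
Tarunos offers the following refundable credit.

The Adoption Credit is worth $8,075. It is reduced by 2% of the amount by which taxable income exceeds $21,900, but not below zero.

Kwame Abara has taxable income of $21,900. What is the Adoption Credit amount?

$8,075

Adoption Credit: $21,900 is at or below the $21,900 threshold, so the full $8,075 applies.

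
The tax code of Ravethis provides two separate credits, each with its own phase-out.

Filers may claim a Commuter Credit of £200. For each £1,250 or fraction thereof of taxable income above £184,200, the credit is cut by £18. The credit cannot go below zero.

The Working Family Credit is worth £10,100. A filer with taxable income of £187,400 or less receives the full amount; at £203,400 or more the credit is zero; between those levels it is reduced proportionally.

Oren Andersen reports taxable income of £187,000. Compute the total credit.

Commuter Credit: income exceeds £184,200 by £2,800, which is 3 full-or-partial £1,250 increments; reduction = 3 × £18 = £54, leaving £146.
Working Family Credit: £187,000 is at or below the £187,400 threshold, so the full £10,100 applies.
Total: £146 + £10,100 = £10,246.

£10,246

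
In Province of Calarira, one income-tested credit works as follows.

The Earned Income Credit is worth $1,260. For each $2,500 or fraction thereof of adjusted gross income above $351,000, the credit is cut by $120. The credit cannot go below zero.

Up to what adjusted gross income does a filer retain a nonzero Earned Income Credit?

$376,000

After 10 increments the reduction is 10 × $120 = $1,200, leaving $60; one more increment wipes it out. Increment 10 ends at excess 10 × $2,500 = $25,000, so the highest qualifying income is $351,000 + $25,000 = $376,000.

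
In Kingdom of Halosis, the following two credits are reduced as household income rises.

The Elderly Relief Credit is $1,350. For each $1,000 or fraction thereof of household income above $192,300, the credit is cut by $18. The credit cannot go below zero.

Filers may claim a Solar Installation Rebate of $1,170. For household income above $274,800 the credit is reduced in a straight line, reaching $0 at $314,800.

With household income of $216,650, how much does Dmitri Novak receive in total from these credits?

$2,070

Elderly Relief Credit: income exceeds $192,300 by $24,350, which is 25 full-or-partial $1,000 increments; reduction = 25 × $18 = $450, leaving $900.
Solar Installation Rebate: $216,650 is at or below the $274,800 threshold, so the full $1,170 applies.
Total: $900 + $1,170 = $2,070.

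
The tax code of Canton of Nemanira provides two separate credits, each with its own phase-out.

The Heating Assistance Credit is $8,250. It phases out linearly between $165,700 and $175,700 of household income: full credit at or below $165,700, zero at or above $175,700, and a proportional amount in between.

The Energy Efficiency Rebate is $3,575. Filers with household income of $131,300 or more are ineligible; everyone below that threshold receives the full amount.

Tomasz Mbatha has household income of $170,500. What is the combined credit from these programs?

$4,290

Heating Assistance Credit: $170,500 is $4,800 into a $10,000 phase-out range, leaving 5,200/10,000 of the credit: $8,250 × 5,200/10,000 = $4,290.
Energy Efficiency Rebate: $170,500 meets or exceeds the $131,300 cutoff, so the credit is $0.
Total: $4,290 + $0 = $4,290.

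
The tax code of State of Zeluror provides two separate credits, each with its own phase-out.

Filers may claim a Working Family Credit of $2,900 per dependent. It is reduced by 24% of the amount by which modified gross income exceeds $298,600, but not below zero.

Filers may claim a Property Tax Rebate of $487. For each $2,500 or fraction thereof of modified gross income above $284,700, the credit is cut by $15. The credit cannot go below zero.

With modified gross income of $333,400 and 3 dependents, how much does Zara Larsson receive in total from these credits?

Working Family Credit: base = 3 × $2,900 = $8,700. 24% of the $34,800 excess over $298,600 is $8,352; credit = $8,700 − $8,352 = $348.
Property Tax Rebate: income exceeds $284,700 by $48,700, which is 20 full-or-partial $2,500 increments; reduction = 20 × $15 = $300, leaving $187.
Total: $348 + $187 = $535.

$535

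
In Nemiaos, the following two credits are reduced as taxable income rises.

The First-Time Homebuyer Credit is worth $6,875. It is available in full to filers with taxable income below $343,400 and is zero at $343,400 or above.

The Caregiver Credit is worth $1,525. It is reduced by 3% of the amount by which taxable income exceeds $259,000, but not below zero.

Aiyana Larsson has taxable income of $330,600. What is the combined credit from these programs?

$6,875

First-Time Homebuyer Credit: $330,600 is below the $343,400 cutoff, so the full $6,875 applies.
Caregiver Credit: 3% of the $71,600 excess over $259,000 is $2,148 ≥ base, so the credit is $0.
Total: $6,875 + $0 = $6,875.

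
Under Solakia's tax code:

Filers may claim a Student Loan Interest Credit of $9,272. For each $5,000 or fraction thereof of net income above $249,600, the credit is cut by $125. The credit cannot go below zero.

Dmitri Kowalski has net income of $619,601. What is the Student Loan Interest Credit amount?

Student Loan Interest Credit: income exceeds $249,600 by $370,001 → 75 increments × $125 = $9,375 ≥ base, so the credit is $0.

$0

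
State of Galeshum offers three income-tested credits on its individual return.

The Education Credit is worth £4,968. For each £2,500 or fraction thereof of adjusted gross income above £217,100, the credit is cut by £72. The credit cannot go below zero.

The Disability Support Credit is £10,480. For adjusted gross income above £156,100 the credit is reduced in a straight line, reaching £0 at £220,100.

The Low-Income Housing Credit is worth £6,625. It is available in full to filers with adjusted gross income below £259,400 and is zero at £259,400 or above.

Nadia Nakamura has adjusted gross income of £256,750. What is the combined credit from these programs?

Education Credit: income exceeds £217,100 by £39,650, which is 16 full-or-partial £2,500 increments; reduction = 16 × £72 = £1,152, leaving £3,816.
Disability Support Credit: £256,750 is at or above £220,100, so the credit is £0.
Low-Income Housing Credit: £256,750 is below the £259,400 cutoff, so the full £6,625 applies.
Total: £3,816 + £0 + £6,625 = £10,441.

£10,441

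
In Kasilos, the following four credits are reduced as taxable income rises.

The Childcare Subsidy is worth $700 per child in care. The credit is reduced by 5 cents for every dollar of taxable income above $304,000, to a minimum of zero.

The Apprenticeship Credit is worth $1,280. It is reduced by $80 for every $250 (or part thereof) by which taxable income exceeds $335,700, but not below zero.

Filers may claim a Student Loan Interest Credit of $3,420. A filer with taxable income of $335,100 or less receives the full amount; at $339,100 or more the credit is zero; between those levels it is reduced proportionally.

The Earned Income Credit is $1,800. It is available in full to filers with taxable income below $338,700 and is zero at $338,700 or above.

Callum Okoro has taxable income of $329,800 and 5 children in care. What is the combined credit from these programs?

$8,710

Childcare Subsidy: base = 5 × $700 = $3,500. 5% of the $25,800 excess over $304,000 is $1,290; credit = $3,500 − $1,290 = $2,210.
Apprenticeship Credit: $329,800 is at or below the $335,700 threshold, so the full $1,280 applies.
Student Loan Interest Credit: $329,800 is at or below the $335,100 threshold, so the full $3,420 applies.
Earned Income Credit: $329,800 is below the $338,700 cutoff, so the full $1,800 applies.
Total: $2,210 + $1,280 + $3,420 + $1,800 = $8,710.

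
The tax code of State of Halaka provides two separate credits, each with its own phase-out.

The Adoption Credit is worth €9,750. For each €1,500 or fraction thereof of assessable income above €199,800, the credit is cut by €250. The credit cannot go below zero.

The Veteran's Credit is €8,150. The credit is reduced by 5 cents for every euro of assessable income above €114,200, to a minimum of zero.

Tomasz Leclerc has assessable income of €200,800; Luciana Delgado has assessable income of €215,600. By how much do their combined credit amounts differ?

€3,240

Tomasz (€200,800): Adoption Credit: income exceeds €199,800 by €1,000, which is 1 full-or-partial €1,500 increment; reduction = 1 × €250 = €250, leaving €9,500. Veteran's Credit: 5% of the €86,600 excess over €114,200 is €4,330; credit = €8,150 − €4,330 = €3,820. total €9,500 + €3,820 = €13,320
Luciana (€215,600): Adoption Credit: income exceeds €199,800 by €15,800, which is 11 full-or-partial €1,500 increments; reduction = 11 × €250 = €2,750, leaving €7,000. Veteran's Credit: 5% of the €101,400 excess over €114,200 is €5,070; credit = €8,150 − €5,070 = €3,080. total €7,000 + €3,080 = €10,080
Difference: |€13,320 − €10,080| = €3,240.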